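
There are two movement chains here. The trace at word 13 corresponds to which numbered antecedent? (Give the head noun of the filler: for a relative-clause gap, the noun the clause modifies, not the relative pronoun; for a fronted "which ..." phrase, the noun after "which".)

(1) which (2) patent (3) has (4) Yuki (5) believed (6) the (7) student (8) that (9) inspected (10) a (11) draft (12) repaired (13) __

The marked gap is the direct object of "repaired".
Its filler is the fronted wh-phrase "which patent", at word 2.
(The other dependency links word 7 to a gap after word 8.)

2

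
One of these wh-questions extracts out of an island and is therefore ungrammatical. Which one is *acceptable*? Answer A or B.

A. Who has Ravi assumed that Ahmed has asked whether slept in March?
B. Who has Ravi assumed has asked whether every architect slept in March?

In A, the wh-phrase is extracted from inside a wh-island (introduced by "whether"), which blocks movement.
In B, the extraction path crosses only that-complement boundaries, which are transparent.
So B is grammatical.

B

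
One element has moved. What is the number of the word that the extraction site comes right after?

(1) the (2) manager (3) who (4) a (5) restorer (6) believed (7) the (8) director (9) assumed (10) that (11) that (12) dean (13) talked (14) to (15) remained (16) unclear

14

The displaced element is "the manager" (word 2).
It is linked across 2 clause boundaries (Ø → that).
It functions as the object of the preposition "to" of "talked", so the gap sits immediately after word 14 ("to").
Base order: A restorer believed the director assumed that that dean talked to the manager.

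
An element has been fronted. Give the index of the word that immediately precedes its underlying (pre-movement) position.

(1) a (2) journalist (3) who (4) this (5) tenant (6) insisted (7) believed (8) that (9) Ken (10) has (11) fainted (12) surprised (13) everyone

6

The displaced element is "a journalist" (word 2).
It is linked across 1 clause boundary (Ø).
It functions as the subject of "believed", so the gap sits immediately after word 6 ("insisted").
Base order: This tenant insisted that a journalist believed that Ken has fainted.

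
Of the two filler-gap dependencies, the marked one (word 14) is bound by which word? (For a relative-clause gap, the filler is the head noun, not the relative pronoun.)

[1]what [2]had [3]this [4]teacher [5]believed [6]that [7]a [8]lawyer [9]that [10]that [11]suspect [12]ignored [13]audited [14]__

The marked gap is the direct object of "audited".
Its filler is the fronted wh-phrase "what", at word 1.
(The other dependency links word 8 to a gap after word 12.)

1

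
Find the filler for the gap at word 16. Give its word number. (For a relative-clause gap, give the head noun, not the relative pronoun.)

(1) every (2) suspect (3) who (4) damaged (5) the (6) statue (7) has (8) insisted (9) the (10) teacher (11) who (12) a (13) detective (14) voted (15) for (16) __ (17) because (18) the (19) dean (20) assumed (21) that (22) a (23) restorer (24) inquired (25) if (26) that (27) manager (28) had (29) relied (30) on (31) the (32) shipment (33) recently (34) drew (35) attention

10

The gap at 16 is the prepositional object of "voted", inside a relative clause.
The relative pronoun is "who" (word 11); it is bound by the head noun immediately before it.
Its filler is the head noun "teacher", at word 10.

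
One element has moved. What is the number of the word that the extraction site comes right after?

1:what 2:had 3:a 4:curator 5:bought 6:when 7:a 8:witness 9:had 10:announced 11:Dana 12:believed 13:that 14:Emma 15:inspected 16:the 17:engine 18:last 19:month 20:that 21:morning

5

The displaced element is "what" (word 1).
It functions as the direct object of "bought", so the gap sits immediately after word 5 ("bought").
Base order: A curator had bought what when a witness had announced Dana believed that Emma inspected the engine last month that morning.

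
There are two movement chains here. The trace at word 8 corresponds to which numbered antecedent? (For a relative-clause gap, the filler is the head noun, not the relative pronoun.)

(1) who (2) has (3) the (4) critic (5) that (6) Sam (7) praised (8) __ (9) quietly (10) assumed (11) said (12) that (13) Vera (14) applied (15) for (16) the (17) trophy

4

The marked gap is inside the relative clause, the direct object of "praised".
Its filler is the head noun "critic" (via "that"), at word 4.
(The other dependency links word 1 to a gap after word 10.)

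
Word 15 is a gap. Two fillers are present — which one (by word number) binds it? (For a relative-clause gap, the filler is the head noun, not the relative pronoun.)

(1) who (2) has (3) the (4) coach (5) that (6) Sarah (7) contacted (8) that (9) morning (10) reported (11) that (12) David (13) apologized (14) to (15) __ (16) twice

1

The marked gap is the object of the preposition "to" of "apologized".
Its filler is the fronted wh-phrase "who", at word 1.
(The other dependency links word 4 to a gap after word 7.)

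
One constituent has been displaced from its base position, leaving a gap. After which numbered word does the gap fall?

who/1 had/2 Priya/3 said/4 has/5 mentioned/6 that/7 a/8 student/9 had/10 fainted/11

4

The displaced element is "who" (word 1).
It is linked across 1 clause boundary (Ø).
It functions as the subject of "mentioned", so the gap sits immediately after word 4 ("said").
Base order: Priya had said that who has mentioned that a student had fainted.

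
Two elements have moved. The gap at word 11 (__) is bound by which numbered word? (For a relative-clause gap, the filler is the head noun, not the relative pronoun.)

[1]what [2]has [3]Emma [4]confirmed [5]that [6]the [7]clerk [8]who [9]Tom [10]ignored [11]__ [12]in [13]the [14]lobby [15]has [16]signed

7

The marked gap is inside the relative clause, the direct object of "ignored".
Its filler is the head noun "clerk" (via "who"), at word 7.
(The other dependency links word 1 to a gap after word 16.)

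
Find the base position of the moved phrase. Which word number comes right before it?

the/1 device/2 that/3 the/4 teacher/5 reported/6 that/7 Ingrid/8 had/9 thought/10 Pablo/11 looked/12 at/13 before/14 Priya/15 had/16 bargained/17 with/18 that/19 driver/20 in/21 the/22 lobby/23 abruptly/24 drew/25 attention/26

13

The displaced element is "the device" (word 2).
It is linked across 2 clause boundaries (that → Ø).
It functions as the object of the preposition "at" of "looked", so the gap sits immediately after word 13 ("at").
Base order: The teacher reported that Ingrid had thought Pablo looked at the device before Priya had bargained with that driver in the lobby abruptly.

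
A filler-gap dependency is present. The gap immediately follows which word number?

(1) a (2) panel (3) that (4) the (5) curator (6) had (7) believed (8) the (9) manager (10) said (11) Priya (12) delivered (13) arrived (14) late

12

The displaced element is "a panel" (word 2).
It is linked across 2 clause boundaries (Ø → Ø).
It functions as the direct object of "delivered", so the gap sits immediately after word 12 ("delivered").
Base order: The curator had believed the manager said Priya delivered a panel.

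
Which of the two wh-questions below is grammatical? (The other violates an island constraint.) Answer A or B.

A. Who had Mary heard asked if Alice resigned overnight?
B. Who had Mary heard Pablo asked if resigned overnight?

A

In B, the wh-phrase is extracted from inside a wh-island (introduced by "if"), which blocks movement.
In A, the extraction path crosses only that-complement boundaries, which are transparent.
So A is grammatical.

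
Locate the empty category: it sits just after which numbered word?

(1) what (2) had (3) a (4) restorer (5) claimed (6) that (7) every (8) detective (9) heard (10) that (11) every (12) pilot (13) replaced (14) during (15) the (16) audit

13

The displaced element is "what" (word 1).
It is linked across 2 clause boundaries (that → that).
It functions as the direct object of "replaced", so the gap sits immediately after word 13 ("replaced").
Base order: A restorer had claimed that every detective heard that every pilot replaced what during the audit.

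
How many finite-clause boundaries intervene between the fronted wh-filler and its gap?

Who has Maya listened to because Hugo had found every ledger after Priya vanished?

"who" originates inside the matrix clause — no clause boundary is crossed.

0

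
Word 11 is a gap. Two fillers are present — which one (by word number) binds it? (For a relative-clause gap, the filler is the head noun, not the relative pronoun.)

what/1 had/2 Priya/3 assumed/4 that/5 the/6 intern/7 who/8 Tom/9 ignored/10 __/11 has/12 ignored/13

7

The marked gap is inside the relative clause, the direct object of "ignored".
Its filler is the head noun "intern" (via "who"), at word 7.
(The other dependency links word 1 to a gap after word 13.)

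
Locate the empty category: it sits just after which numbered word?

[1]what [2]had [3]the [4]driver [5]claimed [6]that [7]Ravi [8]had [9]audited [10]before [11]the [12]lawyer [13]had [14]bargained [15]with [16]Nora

The displaced element is "what" (word 1).
It is linked across 1 clause boundary (that).
It functions as the direct object of "audited", so the gap sits immediately after word 9 ("audited").
Base order: The driver had claimed that Ravi had audited what before the lawyer had bargained with Nora.

9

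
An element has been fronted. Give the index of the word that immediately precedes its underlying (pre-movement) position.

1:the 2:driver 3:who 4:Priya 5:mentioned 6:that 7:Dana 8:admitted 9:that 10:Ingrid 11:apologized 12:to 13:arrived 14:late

12

The displaced element is "the driver" (word 2).
It is linked across 2 clause boundaries (that → that).
It functions as the object of the preposition "to" of "apologized", so the gap sits immediately after word 12 ("to").
Base order: Priya mentioned that Dana admitted that Ingrid apologized to the driver.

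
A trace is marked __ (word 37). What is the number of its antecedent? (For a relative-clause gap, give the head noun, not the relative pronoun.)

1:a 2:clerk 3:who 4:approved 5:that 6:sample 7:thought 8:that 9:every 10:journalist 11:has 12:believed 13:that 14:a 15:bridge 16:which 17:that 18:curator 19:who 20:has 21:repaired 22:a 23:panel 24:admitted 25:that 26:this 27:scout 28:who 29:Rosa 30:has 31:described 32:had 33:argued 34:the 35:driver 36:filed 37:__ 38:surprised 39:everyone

15

The gap at 37 is the object of "filed", inside a relative clause.
The relative pronoun is "which" (word 16); it is bound by the head noun immediately before it.
Its filler is the head noun "bridge", at word 15.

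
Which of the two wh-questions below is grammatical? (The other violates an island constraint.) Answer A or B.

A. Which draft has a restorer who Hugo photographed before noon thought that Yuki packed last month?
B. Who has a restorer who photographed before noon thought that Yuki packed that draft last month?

A

In B, the wh-phrase is extracted from inside a complex-NP island (relative clause) (introduced by "who"), which blocks movement.
In A, the extraction path crosses only that-complement boundaries, which are transparent.
So A is grammatical.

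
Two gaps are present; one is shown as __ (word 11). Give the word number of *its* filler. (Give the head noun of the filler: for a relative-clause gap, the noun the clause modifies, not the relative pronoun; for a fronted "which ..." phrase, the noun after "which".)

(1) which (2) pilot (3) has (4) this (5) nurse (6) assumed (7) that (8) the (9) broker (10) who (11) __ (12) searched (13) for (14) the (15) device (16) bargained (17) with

9

The marked gap is inside the relative clause, the subject of "searched".
Its filler is the head noun "broker" (via "who"), at word 9.
(The other dependency links word 2 to a gap after word 17.)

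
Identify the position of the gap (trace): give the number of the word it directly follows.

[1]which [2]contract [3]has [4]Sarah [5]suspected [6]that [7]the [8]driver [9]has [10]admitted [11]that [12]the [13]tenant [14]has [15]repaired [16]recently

The displaced element is "which contract" (word 2).
It is linked across 2 clause boundaries (that → that).
It functions as the direct object of "repaired", so the gap sits immediately after word 15 ("repaired").
Base order: Sarah has suspected that the driver has admitted that the tenant has repaired which contract recently.

15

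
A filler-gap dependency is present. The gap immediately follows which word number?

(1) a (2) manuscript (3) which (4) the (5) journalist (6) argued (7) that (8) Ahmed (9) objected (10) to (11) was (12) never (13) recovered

The displaced element is "a manuscript" (word 2).
It is linked across 1 clause boundary (that).
It functions as the object of the preposition "to" of "objected", so the gap sits immediately after word 10 ("to").
Base order: The journalist argued that Ahmed objected to a manuscript.

10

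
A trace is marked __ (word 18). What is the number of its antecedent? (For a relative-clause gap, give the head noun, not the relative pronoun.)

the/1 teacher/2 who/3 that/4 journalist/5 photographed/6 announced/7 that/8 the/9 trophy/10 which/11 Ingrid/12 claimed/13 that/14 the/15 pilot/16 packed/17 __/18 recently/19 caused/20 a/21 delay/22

10

The gap at 18 is the object of "packed", inside a relative clause.
The relative pronoun is "which" (word 11); it is bound by the head noun immediately before it.
Its filler is the head noun "trophy", at word 10.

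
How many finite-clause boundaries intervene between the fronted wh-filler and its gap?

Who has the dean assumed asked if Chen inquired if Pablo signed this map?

1

"who" is extracted from the subject of "asked".
Boundaries crossed, outermost first: [Ø] — 1 in total.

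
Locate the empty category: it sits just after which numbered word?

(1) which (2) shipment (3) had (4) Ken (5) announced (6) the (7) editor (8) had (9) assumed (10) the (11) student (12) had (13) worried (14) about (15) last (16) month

14

The displaced element is "which shipment" (word 2).
It is linked across 2 clause boundaries (Ø → Ø).
It functions as the object of the preposition "about" of "worried", so the gap sits immediately after word 14 ("about").
Base order: Ken had announced the editor had assumed the student had worried about which shipment last month.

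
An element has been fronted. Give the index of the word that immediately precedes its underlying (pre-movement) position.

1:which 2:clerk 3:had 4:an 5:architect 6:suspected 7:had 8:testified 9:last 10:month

6

The displaced element is "which clerk" (word 2).
It is linked across 1 clause boundary (Ø).
It functions as the subject of "testified", so the gap sits immediately after word 6 ("suspected").
Base order: An architect had suspected that which clerk had testified last month.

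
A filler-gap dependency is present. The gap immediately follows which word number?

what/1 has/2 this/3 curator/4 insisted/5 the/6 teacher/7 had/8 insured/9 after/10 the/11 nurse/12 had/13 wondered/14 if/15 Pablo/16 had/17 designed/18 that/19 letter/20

9

The displaced element is "what" (word 1).
It is linked across 1 clause boundary (Ø).
It functions as the direct object of "insured", so the gap sits immediately after word 9 ("insured").
Base order: This curator has insisted the teacher had insured what after the nurse had wondered if Pablo had designed that letter.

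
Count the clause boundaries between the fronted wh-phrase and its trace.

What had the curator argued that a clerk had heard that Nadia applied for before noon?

2

"what" is extracted from the PP object of "applied".
Boundaries crossed, outermost first: [that], [that] — 2 in total.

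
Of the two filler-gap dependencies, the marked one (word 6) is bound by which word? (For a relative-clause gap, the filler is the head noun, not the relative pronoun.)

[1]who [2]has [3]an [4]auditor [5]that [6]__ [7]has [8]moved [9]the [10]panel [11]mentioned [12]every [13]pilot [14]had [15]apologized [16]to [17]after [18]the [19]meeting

4

The marked gap is inside the relative clause, the subject of "moved".
Its filler is the head noun "auditor" (via "that"), at word 4.
(The other dependency links word 1 to a gap after word 16.)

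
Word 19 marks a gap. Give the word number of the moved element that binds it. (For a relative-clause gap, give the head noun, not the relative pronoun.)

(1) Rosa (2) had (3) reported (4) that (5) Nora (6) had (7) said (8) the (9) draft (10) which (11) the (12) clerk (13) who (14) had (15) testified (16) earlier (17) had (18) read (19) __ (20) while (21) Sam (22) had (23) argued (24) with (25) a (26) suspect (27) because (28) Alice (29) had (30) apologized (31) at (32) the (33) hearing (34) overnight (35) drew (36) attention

9

The gap at 19 is the object of "read", inside a relative clause.
The relative pronoun is "which" (word 10); it is bound by the head noun immediately before it.
Its filler is the head noun "draft", at word 9.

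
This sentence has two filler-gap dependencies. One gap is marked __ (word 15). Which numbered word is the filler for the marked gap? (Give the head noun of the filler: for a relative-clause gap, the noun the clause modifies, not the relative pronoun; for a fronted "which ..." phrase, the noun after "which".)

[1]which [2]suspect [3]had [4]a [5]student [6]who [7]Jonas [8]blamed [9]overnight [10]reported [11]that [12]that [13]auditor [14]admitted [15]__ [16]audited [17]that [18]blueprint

The marked gap is the subject of "audited".
Its filler is the fronted wh-phrase "which suspect", at word 2.
(The other dependency links word 5 to a gap after word 8.)

2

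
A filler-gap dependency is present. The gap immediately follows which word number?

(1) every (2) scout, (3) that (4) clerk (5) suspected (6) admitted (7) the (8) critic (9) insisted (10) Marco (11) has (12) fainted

The displaced element is "every scout" (word 2).
It is linked across 1 clause boundary (Ø).
It functions as the subject of "admitted", so the gap sits immediately after word 5 ("suspected").
Base order: That clerk suspected every scout admitted the critic insisted Marco has fainted.

5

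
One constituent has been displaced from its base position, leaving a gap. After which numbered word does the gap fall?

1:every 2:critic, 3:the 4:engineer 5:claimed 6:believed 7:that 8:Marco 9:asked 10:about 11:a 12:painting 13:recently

5

The displaced element is "every critic" (word 2).
It is linked across 1 clause boundary (Ø).
It functions as the subject of "believed", so the gap sits immediately after word 5 ("claimed").
Base order: The engineer claimed every critic believed that Marco asked about a painting recently.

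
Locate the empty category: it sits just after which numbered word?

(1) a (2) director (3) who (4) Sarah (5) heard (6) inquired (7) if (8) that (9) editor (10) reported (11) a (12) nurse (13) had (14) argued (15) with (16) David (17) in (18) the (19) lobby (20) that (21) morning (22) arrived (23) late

5

The displaced element is "a director" (word 2).
It is linked across 1 clause boundary (Ø).
It functions as the subject of "inquired", so the gap sits immediately after word 5 ("heard").
Base order: Sarah heard that a director inquired if that editor reported a nurse had argued with David in the lobby that morning.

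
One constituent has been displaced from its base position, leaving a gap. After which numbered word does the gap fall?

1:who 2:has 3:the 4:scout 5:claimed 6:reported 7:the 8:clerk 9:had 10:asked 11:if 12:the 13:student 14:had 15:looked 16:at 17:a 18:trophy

The displaced element is "who" (word 1).
It is linked across 1 clause boundary (Ø).
It functions as the subject of "reported", so the gap sits immediately after word 5 ("claimed").
Base order: The scout has claimed that who reported the clerk had asked if the student had looked at a trophy.

5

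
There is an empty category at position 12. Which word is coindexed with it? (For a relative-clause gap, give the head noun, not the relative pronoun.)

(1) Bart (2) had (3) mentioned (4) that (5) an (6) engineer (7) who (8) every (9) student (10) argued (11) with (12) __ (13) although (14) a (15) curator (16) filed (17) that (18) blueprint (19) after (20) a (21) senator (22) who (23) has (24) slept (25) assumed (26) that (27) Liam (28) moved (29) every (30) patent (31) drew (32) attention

6

The gap at 12 is the prepositional object of "argued", inside a relative clause.
The relative pronoun is "who" (word 7); it is bound by the head noun immediately before it.
Its filler is the head noun "engineer", at word 6.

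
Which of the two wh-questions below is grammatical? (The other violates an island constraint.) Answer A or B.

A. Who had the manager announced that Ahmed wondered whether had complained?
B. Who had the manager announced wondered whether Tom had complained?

In A, the wh-phrase is extracted from inside a wh-island (introduced by "whether"), which blocks movement.
In B, the extraction path crosses only that-complement boundaries, which are transparent.
So B is grammatical.

B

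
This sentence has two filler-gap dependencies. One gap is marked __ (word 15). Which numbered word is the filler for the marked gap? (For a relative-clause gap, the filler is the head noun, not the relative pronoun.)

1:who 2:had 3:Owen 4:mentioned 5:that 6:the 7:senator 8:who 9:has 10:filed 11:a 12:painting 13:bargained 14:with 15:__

1

The marked gap is the object of the preposition "with" of "bargained".
Its filler is the fronted wh-phrase "who", at word 1.
(The other dependency links word 7 to a gap after word 8.)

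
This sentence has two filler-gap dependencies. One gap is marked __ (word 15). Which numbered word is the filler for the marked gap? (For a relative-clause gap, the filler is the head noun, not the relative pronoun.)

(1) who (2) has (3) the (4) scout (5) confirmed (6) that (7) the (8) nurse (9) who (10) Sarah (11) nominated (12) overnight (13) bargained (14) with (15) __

1

The marked gap is the object of the preposition "with" of "bargained".
Its filler is the fronted wh-phrase "who", at word 1.
(The other dependency links word 8 to a gap after word 11.)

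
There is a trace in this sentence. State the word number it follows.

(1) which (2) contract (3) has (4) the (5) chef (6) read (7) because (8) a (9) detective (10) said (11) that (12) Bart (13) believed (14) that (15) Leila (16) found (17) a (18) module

6

The displaced element is "which contract" (word 2).
It functions as the direct object of "read", so the gap sits immediately after word 6 ("read").
Base order: The chef has read which contract because a detective said that Bart believed that Leila found a module.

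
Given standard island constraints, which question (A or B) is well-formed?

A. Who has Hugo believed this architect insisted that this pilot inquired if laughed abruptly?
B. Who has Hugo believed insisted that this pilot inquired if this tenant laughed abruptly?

B

In A, the wh-phrase is extracted from inside a wh-island (introduced by "if"), which blocks movement.
In B, the extraction path crosses only that-complement boundaries, which are transparent.
So B is grammatical.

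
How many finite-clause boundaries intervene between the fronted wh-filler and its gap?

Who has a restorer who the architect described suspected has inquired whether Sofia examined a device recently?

1

"who" is extracted from the subject of "inquired".
Boundaries crossed, outermost first: [Ø] — 1 in total.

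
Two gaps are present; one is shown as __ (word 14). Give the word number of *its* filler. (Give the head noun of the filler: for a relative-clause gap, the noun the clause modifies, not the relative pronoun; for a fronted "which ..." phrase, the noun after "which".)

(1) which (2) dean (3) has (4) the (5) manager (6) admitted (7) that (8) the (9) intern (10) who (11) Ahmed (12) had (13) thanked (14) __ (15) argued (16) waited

9

The marked gap is inside the relative clause, the direct object of "thanked".
Its filler is the head noun "intern" (via "who"), at word 9.
(The other dependency links word 2 to a gap after word 15.)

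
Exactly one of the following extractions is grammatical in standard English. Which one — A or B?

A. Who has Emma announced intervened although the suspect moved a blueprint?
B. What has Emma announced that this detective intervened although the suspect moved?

In B, the wh-phrase is extracted from inside an adjunct island (introduced by "although"), which blocks movement.
In A, the extraction path crosses only that-complement boundaries, which are transparent.
So A is grammatical.

A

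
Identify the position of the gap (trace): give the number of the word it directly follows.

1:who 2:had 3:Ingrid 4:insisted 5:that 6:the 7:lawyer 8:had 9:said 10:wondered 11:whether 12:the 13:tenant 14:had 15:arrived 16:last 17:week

The displaced element is "who" (word 1).
It is linked across 2 clause boundaries (that → Ø).
It functions as the subject of "wondered", so the gap sits immediately after word 9 ("said").
Base order: Ingrid had insisted that the lawyer had said that who wondered whether the tenant had arrived last week.

9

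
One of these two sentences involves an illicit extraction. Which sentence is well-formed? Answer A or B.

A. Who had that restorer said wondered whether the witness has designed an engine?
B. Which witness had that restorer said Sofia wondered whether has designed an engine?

A

In B, the wh-phrase is extracted from inside a wh-island (introduced by "whether"), which blocks movement.
In A, the extraction path crosses only that-complement boundaries, which are transparent.
So A is grammatical.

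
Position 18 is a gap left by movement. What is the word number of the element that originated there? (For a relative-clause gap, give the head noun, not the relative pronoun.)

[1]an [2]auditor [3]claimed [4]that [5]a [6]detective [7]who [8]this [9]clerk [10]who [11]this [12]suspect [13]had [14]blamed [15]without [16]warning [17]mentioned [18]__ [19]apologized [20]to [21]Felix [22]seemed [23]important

6

The gap at 18 is the subject of "apologized", inside a relative clause.
The relative pronoun is "who" (word 7); it is bound by the head noun immediately before it.
Its filler is the head noun "detective", at word 6.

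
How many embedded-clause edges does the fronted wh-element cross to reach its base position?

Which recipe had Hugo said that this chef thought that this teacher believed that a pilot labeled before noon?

"which recipe" is extracted from the object of "labeled".
Boundaries crossed, outermost first: [that], [that], [that] — 3 in total.

3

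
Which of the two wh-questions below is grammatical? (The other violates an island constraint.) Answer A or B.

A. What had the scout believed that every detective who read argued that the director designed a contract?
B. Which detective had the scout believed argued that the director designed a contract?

In A, the wh-phrase is extracted from inside a complex-NP island (relative clause) (introduced by "who"), which blocks movement.
In B, the extraction path crosses only that-complement boundaries, which are transparent.
So B is grammatical.

B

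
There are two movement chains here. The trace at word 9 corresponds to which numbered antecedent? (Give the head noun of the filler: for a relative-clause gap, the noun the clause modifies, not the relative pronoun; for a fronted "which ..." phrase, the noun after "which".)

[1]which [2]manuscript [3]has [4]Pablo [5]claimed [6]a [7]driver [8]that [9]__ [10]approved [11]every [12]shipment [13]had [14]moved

7

The marked gap is inside the relative clause, the subject of "approved".
Its filler is the head noun "driver" (via "that"), at word 7.
(The other dependency links word 2 to a gap after word 14.)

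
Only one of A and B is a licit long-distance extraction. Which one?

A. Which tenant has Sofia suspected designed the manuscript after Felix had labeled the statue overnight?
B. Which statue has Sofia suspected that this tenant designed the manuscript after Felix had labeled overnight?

A

In B, the wh-phrase is extracted from inside an adjunct island (introduced by "after"), which blocks movement.
In A, the extraction path crosses only that-complement boundaries, which are transparent.
So A is grammatical.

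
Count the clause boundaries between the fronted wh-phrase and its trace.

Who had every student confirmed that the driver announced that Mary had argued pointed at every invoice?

"who" is extracted from the subject of "pointed".
Boundaries crossed, outermost first: [that], [that], [Ø] — 3 in total.

3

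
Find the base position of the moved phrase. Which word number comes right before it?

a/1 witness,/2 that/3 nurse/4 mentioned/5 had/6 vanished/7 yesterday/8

5

The displaced element is "a witness" (word 2).
It is linked across 1 clause boundary (Ø).
It functions as the subject of "vanished", so the gap sits immediately after word 5 ("mentioned").
Base order: That nurse mentioned that a witness had vanished yesterday.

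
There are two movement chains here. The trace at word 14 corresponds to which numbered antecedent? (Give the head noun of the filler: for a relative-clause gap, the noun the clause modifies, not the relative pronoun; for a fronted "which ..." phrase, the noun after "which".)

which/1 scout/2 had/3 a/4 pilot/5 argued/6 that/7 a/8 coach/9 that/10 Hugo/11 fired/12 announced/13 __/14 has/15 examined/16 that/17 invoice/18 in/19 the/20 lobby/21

The marked gap is the subject of "examined".
Its filler is the fronted wh-phrase "which scout", at word 2.
(The other dependency links word 9 to a gap after word 12.)

2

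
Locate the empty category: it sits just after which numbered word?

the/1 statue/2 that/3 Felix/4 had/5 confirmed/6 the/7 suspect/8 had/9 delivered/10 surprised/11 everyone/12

10

The displaced element is "the statue" (word 2).
It is linked across 1 clause boundary (Ø).
It functions as the direct object of "delivered", so the gap sits immediately after word 10 ("delivered").
Base order: Felix had confirmed the suspect had delivered the statue.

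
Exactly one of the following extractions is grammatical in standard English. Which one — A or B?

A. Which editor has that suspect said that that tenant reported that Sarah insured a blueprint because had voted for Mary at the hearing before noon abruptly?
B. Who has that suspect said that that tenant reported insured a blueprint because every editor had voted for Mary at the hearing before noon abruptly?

B

In A, the wh-phrase is extracted from inside an adjunct island (introduced by "because"), which blocks movement.
In B, the extraction path crosses only that-complement boundaries, which are transparent.
So B is grammatical.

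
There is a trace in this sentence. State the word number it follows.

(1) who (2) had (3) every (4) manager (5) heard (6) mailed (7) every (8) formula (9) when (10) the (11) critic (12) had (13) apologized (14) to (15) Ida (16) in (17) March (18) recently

The displaced element is "who" (word 1).
It is linked across 1 clause boundary (Ø).
It functions as the subject of "mailed", so the gap sits immediately after word 5 ("heard").
Base order: Every manager had heard who mailed every formula when the critic had apologized to Ida in March recently.

5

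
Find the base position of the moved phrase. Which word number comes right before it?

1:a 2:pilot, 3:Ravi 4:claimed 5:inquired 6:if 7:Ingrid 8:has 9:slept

The displaced element is "a pilot" (word 2).
It is linked across 1 clause boundary (Ø).
It functions as the subject of "inquired", so the gap sits immediately after word 4 ("claimed").
Base order: Ravi claimed that a pilot inquired if Ingrid has slept.

4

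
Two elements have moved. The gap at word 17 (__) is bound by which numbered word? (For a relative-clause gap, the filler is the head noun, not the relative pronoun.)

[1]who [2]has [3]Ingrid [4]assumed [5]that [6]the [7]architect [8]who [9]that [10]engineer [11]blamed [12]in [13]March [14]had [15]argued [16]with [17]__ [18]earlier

1

The marked gap is the object of the preposition "with" of "argued".
Its filler is the fronted wh-phrase "who", at word 1.
(The other dependency links word 7 to a gap after word 11.)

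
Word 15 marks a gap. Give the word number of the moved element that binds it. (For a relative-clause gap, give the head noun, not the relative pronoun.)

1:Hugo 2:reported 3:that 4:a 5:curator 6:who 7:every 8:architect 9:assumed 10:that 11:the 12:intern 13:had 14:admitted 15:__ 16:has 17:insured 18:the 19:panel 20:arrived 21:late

The gap at 15 is the subject of "insured", inside a relative clause.
The relative pronoun is "who" (word 6); it is bound by the head noun immediately before it.
Its filler is the head noun "curator", at word 5.

5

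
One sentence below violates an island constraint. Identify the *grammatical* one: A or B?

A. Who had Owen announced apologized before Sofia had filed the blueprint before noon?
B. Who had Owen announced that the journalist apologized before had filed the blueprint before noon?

A

In B, the wh-phrase is extracted from inside an adjunct island (introduced by "before"), which blocks movement.
In A, the extraction path crosses only that-complement boundaries, which are transparent.
So A is grammatical.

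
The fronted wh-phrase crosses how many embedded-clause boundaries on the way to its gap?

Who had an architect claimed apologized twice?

"who" is extracted from the subject of "apologized".
Boundaries crossed, outermost first: [Ø] — 1 in total.

1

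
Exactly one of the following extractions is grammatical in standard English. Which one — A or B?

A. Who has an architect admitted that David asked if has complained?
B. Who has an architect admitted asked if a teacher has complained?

B

In A, the wh-phrase is extracted from inside a wh-island (introduced by "if"), which blocks movement.
In B, the extraction path crosses only that-complement boundaries, which are transparent.
So B is grammatical.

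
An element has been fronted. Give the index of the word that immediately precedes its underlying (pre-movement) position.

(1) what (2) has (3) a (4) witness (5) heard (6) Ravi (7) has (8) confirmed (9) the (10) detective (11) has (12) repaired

The displaced element is "what" (word 1).
It is linked across 2 clause boundaries (Ø → Ø).
It functions as the direct object of "repaired", so the gap sits immediately after word 12 ("repaired").
Base order: A witness has heard Ravi has confirmed the detective has repaired what.

12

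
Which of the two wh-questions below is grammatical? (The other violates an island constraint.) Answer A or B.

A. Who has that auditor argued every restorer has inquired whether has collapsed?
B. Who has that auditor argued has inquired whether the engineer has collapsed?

In A, the wh-phrase is extracted from inside a wh-island (introduced by "whether"), which blocks movement.
In B, the extraction path crosses only that-complement boundaries, which are transparent.
So B is grammatical.

B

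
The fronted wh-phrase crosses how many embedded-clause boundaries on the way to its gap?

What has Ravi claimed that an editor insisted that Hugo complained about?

"what" is extracted from the PP object of "complained".
Boundaries crossed, outermost first: [that], [that] — 2 in total.

2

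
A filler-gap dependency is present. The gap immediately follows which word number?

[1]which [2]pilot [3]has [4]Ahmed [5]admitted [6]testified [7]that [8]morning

5

The displaced element is "which pilot" (word 2).
It is linked across 1 clause boundary (Ø).
It functions as the subject of "testified", so the gap sits immediately after word 5 ("admitted").
Base order: Ahmed has admitted that which pilot testified that morning.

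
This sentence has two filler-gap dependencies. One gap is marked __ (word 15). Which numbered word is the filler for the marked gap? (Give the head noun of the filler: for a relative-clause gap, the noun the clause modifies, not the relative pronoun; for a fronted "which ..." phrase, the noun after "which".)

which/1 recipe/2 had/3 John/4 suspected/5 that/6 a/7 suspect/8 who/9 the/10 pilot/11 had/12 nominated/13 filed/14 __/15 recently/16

The marked gap is the direct object of "filed".
Its filler is the fronted wh-phrase "which recipe", at word 2.
(The other dependency links word 8 to a gap after word 13.)

2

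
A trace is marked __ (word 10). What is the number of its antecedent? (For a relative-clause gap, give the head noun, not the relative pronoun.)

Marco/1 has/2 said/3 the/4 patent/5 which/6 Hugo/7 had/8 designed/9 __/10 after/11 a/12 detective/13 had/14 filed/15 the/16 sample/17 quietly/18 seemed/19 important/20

5

The gap at 10 is the object of "designed", inside a relative clause.
The relative pronoun is "which" (word 6); it is bound by the head noun immediately before it.
Its filler is the head noun "patent", at word 5.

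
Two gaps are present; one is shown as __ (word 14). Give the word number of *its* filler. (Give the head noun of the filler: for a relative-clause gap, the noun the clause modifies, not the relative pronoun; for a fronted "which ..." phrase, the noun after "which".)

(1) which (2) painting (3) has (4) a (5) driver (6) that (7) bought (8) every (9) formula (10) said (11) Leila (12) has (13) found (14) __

The marked gap is the direct object of "found".
Its filler is the fronted wh-phrase "which painting", at word 2.
(The other dependency links word 5 to a gap after word 6.)

2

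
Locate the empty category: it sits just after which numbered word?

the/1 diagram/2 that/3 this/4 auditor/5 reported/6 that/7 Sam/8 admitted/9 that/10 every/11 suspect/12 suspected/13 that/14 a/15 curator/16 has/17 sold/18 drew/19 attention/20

18

The displaced element is "the diagram" (word 2).
It is linked across 3 clause boundaries (that → that → that).
It functions as the direct object of "sold", so the gap sits immediately after word 18 ("sold").
Base order: This auditor reported that Sam admitted that every suspect suspected that a curator has sold the diagram.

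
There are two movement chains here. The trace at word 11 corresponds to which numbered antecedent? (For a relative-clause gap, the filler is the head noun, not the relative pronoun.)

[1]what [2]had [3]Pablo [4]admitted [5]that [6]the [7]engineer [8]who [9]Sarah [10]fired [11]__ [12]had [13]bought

7

The marked gap is inside the relative clause, the direct object of "fired".
Its filler is the head noun "engineer" (via "who"), at word 7.
(The other dependency links word 1 to a gap after word 13.)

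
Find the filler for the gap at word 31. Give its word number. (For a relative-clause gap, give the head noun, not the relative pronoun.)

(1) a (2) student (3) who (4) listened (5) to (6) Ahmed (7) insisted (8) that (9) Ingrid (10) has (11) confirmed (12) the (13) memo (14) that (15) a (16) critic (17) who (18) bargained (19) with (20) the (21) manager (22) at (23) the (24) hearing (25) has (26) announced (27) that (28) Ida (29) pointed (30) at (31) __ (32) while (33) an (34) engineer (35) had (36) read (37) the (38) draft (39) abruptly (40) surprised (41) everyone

The gap at 31 is the prepositional object of "pointed", inside a relative clause.
The relative pronoun is "that" (word 14); it is bound by the head noun immediately before it.
Its filler is the head noun "memo", at word 13.

13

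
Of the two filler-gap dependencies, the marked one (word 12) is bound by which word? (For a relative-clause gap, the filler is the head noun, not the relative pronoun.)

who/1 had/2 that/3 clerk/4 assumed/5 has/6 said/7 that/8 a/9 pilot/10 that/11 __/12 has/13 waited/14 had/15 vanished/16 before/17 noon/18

The marked gap is inside the relative clause, the subject of "waited".
Its filler is the head noun "pilot" (via "that"), at word 10.
(The other dependency links word 1 to a gap after word 5.)

10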